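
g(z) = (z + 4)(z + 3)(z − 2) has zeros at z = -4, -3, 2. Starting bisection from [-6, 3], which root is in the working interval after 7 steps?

2

g(-1.5) = -13.125 < 0, so the root lies in [-1.5, 3]
g(0.75) = -22.265625 < 0, so the root lies in [0.75, 3]
g(1.875) = -3.580078 < 0, so the root lies in [1.875, 3]
g(2.4375) = 15.3142 > 0, so the root lies in [1.875, 2.4375]
g(2.15625) = 4.9599 > 0, so the root lies in [1.875, 2.15625]
g(2.015625) = 0.4714 > 0, so the root lies in [1.875, 2.015625]
g(1.9453125) = -1.6079 < 0, so the root lies in [1.9453125, 2.015625]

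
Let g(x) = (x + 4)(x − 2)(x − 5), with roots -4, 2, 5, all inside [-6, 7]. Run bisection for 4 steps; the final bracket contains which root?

m = 0.5, g(m) = 30.375 (+); new bracket [-6, 0.5]
m = -2.75, g(m) = 46.015625 (+); new bracket [-6, -2.75]
m = -4.375, g(m) = -22.412109 (−); new bracket [-4.375, -2.75]
m = -3.5625, g(m) = 20.8376 (+); new bracket [-4.375, -3.5625]

-4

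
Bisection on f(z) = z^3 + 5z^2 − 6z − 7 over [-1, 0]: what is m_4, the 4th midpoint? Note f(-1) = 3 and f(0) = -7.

z = -0.5 gives f = -2.875, negative; keep [-1, -0.5]
z = -0.75 gives f = -0.109375, negative; keep [-1, -0.75]
z = -0.875 gives f = 1.408203, positive; keep [-0.875, -0.75]
z = -0.8125 gives f = 0.6394, positive; keep [-0.8125, -0.75]

-0.8125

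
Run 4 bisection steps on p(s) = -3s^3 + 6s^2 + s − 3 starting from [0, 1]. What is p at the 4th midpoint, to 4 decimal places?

s = 0.5 gives p = -1.375, negative; keep [0.5, 1]
s = 0.75 gives p = -0.140625, negative; keep [0.75, 1]
s = 0.875 gives p = 0.458984, positive; keep [0.75, 0.875]
s = 0.8125 gives p = 0.1643, positive; keep [0.75, 0.8125]

0.1643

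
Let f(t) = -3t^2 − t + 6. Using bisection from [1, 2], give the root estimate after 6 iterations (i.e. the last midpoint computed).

t = 1.5 gives f = -2.25, negative; keep [1, 1.5]
t = 1.25 gives f = 0.0625, positive; keep [1.25, 1.5]
t = 1.375 gives f = -1.046875, negative; keep [1.25, 1.375]
t = 1.3125 gives f = -0.4805, negative; keep [1.25, 1.3125]
t = 1.28125 gives f = -0.2061, negative; keep [1.25, 1.28125]
t = 1.265625 gives f = -0.071, negative; keep [1.25, 1.265625]

1.265625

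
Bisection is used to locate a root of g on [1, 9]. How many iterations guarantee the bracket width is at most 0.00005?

Width after n steps is 8/2^n. Need 2^n ≥ 8/0.00005 = 160000.
2^17 = 131072 < 160000 ≤ 2^18 = 262144, so n = 18.

18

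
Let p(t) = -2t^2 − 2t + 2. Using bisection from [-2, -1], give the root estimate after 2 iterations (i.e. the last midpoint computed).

-1.75

m = -1.5, p(m) = 0.5 (+); new bracket [-2, -1.5]
m = -1.75, p(m) = -0.625 (−); new bracket [-1.75, -1.5]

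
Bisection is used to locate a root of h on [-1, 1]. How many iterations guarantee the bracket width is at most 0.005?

9

Width after n steps is 2/2^n. Need 2^n ≥ 2/0.005 = 400.
2^8 = 256 < 400 ≤ 2^9 = 512, so n = 9.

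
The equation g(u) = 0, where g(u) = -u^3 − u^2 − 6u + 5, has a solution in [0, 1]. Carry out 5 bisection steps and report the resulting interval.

[0.6875, 0.71875]

midpoint 0.5: g = 1.625 > 0 → [0.5, 1]
midpoint 0.75: g = -0.484375 < 0 → [0.5, 0.75]
midpoint 0.625: g = 0.615234 > 0 → [0.625, 0.75]
midpoint 0.6875: g = 0.0774 > 0 → [0.6875, 0.75]
midpoint 0.71875: g = -0.2004 < 0 → [0.6875, 0.71875]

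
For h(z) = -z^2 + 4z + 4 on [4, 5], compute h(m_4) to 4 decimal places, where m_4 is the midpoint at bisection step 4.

0.0898

midpoint 4.5: h = 1.75 > 0 → [4.5, 5]
midpoint 4.75: h = 0.4375 > 0 → [4.75, 5]
midpoint 4.875: h = -0.265625 < 0 → [4.75, 4.875]
midpoint 4.8125: h = 0.0898 > 0 → [4.8125, 4.875]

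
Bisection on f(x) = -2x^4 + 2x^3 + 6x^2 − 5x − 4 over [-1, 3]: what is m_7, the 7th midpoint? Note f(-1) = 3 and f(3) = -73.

f(1) = -3 < 0, so the root lies in [-1, 1]
f(0) = -4 < 0, so the root lies in [-1, 0]
f(-0.5) = -0.375 < 0, so the root lies in [-1, -0.5]
f(-0.75) = 1.6484 > 0, so the root lies in [-0.75, -0.5]
f(-0.625) = 0.6753 > 0, so the root lies in [-0.625, -0.5]
f(-0.5625) = 0.1548 > 0, so the root lies in [-0.5625, -0.5]
f(-0.53125) = -0.1096 < 0, so the root lies in [-0.5625, -0.53125]

-0.53125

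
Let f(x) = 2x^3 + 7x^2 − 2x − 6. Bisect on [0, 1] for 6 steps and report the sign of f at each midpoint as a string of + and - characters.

----++

x = 0.5 gives f = -5, negative; keep [0.5, 1]
x = 0.75 gives f = -2.71875, negative; keep [0.75, 1]
x = 0.875 gives f = -1.050781, negative; keep [0.875, 1]
x = 0.9375 gives f = -0.0747, negative; keep [0.9375, 1]
x = 0.96875 gives f = 0.4501, positive; keep [0.9375, 0.96875]
x = 0.953125 gives f = 0.1846, positive; keep [0.9375, 0.953125]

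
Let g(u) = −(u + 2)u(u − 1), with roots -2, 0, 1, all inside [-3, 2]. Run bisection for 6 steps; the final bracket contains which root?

u = -0.5 gives g = -1.125, negative; keep [-3, -0.5]
u = -1.75 gives g = -1.203125, negative; keep [-3, -1.75]
u = -2.375 gives g = 3.005859, positive; keep [-2.375, -1.75]
u = -2.0625 gives g = 0.3948, positive; keep [-2.0625, -1.75]
u = -1.90625 gives g = -0.5194, negative; keep [-2.0625, -1.90625]
u = -1.984375 gives g = -0.0925, negative; keep [-2.0625, -1.984375]

-2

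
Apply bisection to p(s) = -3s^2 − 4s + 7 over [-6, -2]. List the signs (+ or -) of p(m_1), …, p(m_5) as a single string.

---+-

p(-4) = -25 < 0, so the root lies in [-4, -2]
p(-3) = -8 < 0, so the root lies in [-3, -2]
p(-2.5) = -1.75 < 0, so the root lies in [-2.5, -2]
p(-2.25) = 0.8125 > 0, so the root lies in [-2.5, -2.25]
p(-2.375) = -0.4219 < 0, so the root lies in [-2.375, -2.25]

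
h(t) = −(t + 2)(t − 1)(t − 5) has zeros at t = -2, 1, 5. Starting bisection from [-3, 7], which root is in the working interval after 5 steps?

midpoint 2: h = 12 > 0 → [2, 7]
midpoint 4.5: h = 11.375 > 0 → [4.5, 7]
midpoint 5.75: h = -27.609375 < 0 → [4.5, 5.75]
midpoint 5.125: h = -3.6738 < 0 → [4.5, 5.125]
midpoint 4.8125: h = 4.8699 > 0 → [4.8125, 5.125]

5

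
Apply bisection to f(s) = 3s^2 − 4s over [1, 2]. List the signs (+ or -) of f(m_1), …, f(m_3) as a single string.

f(1.5) = 0.75 > 0, so the root lies in [1, 1.5]
f(1.25) = -0.3125 < 0, so the root lies in [1.25, 1.5]
f(1.375) = 0.171875 > 0, so the root lies in [1.25, 1.375]

+-+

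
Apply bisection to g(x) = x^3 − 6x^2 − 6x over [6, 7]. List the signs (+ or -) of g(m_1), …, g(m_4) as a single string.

--+-

x = 6.5 gives g = -17.875, negative; keep [6.5, 7]
x = 6.75 gives g = -6.328125, negative; keep [6.75, 7]
x = 6.875 gives g = 0.107422, positive; keep [6.75, 6.875]
x = 6.8125 gives g = -3.1667, negative; keep [6.8125, 6.875]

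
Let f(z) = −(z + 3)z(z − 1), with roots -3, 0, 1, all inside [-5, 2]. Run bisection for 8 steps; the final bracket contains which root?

-3

m = -1.5, f(m) = -5.625 (−); new bracket [-5, -1.5]
m = -3.25, f(m) = 3.453125 (+); new bracket [-3.25, -1.5]
m = -2.375, f(m) = -5.009766 (−); new bracket [-3.25, -2.375]
m = -2.8125, f(m) = -2.0105 (−); new bracket [-3.25, -2.8125]
m = -3.03125, f(m) = 0.3819 (+); new bracket [-3.03125, -2.8125]
m = -2.921875, f(m) = -0.8953 (−); new bracket [-3.03125, -2.921875]
m = -2.9765625, f(m) = -0.2774 (−); new bracket [-3.03125, -2.9765625]
m = -3.00390625, f(m) = 0.047 (+); new bracket [-3.00390625, -2.9765625]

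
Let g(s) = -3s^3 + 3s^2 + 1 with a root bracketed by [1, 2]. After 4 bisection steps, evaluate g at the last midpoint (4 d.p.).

0.2068

m = 1.5, g(m) = -2.375 (−); new bracket [1, 1.5]
m = 1.25, g(m) = -0.171875 (−); new bracket [1, 1.25]
m = 1.125, g(m) = 0.525391 (+); new bracket [1.125, 1.25]
m = 1.1875, g(m) = 0.2068 (+); new bracket [1.1875, 1.25]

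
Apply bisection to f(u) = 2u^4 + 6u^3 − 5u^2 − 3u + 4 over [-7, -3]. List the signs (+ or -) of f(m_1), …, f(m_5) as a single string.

f(-5) = 394 > 0, so the root lies in [-5, -3]
f(-4) = 64 > 0, so the root lies in [-4, -3]
f(-3.5) = -3.875 < 0, so the root lies in [-4, -3.5]
f(-3.75) = 24.0391 > 0, so the root lies in [-3.75, -3.5]
f(-3.625) = 8.7153 > 0, so the root lies in [-3.625, -3.5]

++-++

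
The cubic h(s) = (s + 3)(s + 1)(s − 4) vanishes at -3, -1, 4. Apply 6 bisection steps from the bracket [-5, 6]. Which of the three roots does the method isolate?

h(0.5) = -18.375 < 0, so the root lies in [0.5, 6]
h(3.25) = -19.921875 < 0, so the root lies in [3.25, 6]
h(4.625) = 26.806641 > 0, so the root lies in [3.25, 4.625]
h(3.9375) = -2.1409 < 0, so the root lies in [3.9375, 4.625]
h(4.28125) = 10.8152 > 0, so the root lies in [3.9375, 4.28125]
h(4.109375) = 3.973 > 0, so the root lies in [3.9375, 4.109375]

4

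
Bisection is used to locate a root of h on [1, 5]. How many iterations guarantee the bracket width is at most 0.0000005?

Width after n steps is 4/2^n. Need 2^n ≥ 4/0.0000005 = 8000000.
2^22 = 4194304 < 8000000 ≤ 2^23 = 8388608, so n = 23.

23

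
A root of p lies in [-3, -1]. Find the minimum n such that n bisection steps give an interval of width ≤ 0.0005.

Width after n steps is 2/2^n. Need 2^n ≥ 2/0.0005 = 4000.
2^11 = 2048 < 4000 ≤ 2^12 = 4096, so n = 12.

12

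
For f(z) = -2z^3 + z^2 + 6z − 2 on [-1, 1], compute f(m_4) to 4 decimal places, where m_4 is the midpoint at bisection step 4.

z = 0 gives f = -2, negative; keep [0, 1]
z = 0.5 gives f = 1, positive; keep [0, 0.5]
z = 0.25 gives f = -0.46875, negative; keep [0.25, 0.5]
z = 0.375 gives f = 0.2852, positive; keep [0.25, 0.375]

0.2852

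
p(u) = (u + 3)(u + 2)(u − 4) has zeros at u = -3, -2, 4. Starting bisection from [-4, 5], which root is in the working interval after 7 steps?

u = 0.5 gives p = -30.625, negative; keep [0.5, 5]
u = 2.75 gives p = -34.140625, negative; keep [2.75, 5]
u = 3.875 gives p = -5.048828, negative; keep [3.875, 5]
u = 4.4375 gives p = 20.947, positive; keep [3.875, 4.4375]
u = 4.15625 gives p = 6.8837, positive; keep [3.875, 4.15625]
u = 4.015625 gives p = 0.6594, positive; keep [3.875, 4.015625]
u = 3.9453125 gives p = -2.2582, negative; keep [3.9453125, 4.015625]

4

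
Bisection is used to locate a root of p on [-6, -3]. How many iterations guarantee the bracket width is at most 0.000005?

20

Width after n steps is 3/2^n. Need 2^n ≥ 3/0.000005 = 600000.
2^19 = 524288 < 600000 ≤ 2^20 = 1048576, so n = 20.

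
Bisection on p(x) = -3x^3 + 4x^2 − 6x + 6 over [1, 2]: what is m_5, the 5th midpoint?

1.15625

m = 1.5, p(m) = -4.125 (−); new bracket [1, 1.5]
m = 1.25, p(m) = -1.109375 (−); new bracket [1, 1.25]
m = 1.125, p(m) = 0.041016 (+); new bracket [1.125, 1.25]
m = 1.1875, p(m) = -0.5081 (−); new bracket [1.125, 1.1875]
m = 1.15625, p(m) = -0.2273 (−); new bracket [1.125, 1.15625]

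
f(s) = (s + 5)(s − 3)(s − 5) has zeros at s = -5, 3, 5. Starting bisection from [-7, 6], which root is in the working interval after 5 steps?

-5

f(-0.5) = 86.625 > 0, so the root lies in [-7, -0.5]
f(-3.75) = 73.828125 > 0, so the root lies in [-7, -3.75]
f(-5.375) = -32.583984 < 0, so the root lies in [-5.375, -3.75]
f(-4.5625) = 31.6384 > 0, so the root lies in [-5.375, -4.5625]
f(-4.96875) = 2.4825 > 0, so the root lies in [-5.375, -4.96875]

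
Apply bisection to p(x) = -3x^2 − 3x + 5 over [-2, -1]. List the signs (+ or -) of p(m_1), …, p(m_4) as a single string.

+++-

m = -1.5, p(m) = 2.75 (+); new bracket [-2, -1.5]
m = -1.75, p(m) = 1.0625 (+); new bracket [-2, -1.75]
m = -1.875, p(m) = 0.078125 (+); new bracket [-2, -1.875]
m = -1.9375, p(m) = -0.4492 (−); new bracket [-1.9375, -1.875]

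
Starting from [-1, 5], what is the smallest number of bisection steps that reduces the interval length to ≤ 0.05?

Width after n steps is 6/2^n. Need 2^n ≥ 6/0.05 = 120.
2^6 = 64 < 120 ≤ 2^7 = 128, so n = 7.

7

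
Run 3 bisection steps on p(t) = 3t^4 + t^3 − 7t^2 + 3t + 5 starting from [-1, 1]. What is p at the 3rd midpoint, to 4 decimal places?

-0.6602

m = 0, p(m) = 5 (+); new bracket [-1, 0]
m = -0.5, p(m) = 1.8125 (+); new bracket [-1, -0.5]
m = -0.75, p(m) = -0.660156 (−); new bracket [-0.75, -0.5]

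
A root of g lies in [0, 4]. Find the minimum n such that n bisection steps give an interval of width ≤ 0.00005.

Width after n steps is 4/2^n. Need 2^n ≥ 4/0.00005 = 80000.
2^16 = 65536 < 80000 ≤ 2^17 = 131072, so n = 17.

17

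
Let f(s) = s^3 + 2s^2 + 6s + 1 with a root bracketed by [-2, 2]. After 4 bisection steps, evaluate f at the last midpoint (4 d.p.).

-0.3906

f(0) = 1 > 0, so the root lies in [-2, 0]
f(-1) = -4 < 0, so the root lies in [-1, 0]
f(-0.5) = -1.625 < 0, so the root lies in [-0.5, 0]
f(-0.25) = -0.3906 < 0, so the root lies in [-0.25, 0]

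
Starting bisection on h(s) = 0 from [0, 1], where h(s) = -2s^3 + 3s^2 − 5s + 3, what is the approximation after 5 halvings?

s = 0.5 gives h = 1, positive; keep [0.5, 1]
s = 0.75 gives h = 0.09375, positive; keep [0.75, 1]
s = 0.875 gives h = -0.417969, negative; keep [0.75, 0.875]
s = 0.8125 gives h = -0.1548, negative; keep [0.75, 0.8125]
s = 0.78125 gives h = -0.0289, negative; keep [0.75, 0.78125]

0.78125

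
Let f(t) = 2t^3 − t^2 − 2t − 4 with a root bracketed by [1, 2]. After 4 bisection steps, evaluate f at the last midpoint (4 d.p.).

t = 1.5 gives f = -2.5, negative; keep [1.5, 2]
t = 1.75 gives f = 0.15625, positive; keep [1.5, 1.75]
t = 1.625 gives f = -1.308594, negative; keep [1.625, 1.75]
t = 1.6875 gives f = -0.6118, negative; keep [1.6875, 1.75]

-0.6118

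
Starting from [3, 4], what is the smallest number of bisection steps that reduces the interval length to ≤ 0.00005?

Width after n steps is 1/2^n. Need 2^n ≥ 1/0.00005 = 20000.
2^14 = 16384 < 20000 ≤ 2^15 = 32768, so n = 15.

15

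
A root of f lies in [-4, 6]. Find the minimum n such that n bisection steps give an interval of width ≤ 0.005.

Width after n steps is 10/2^n. Need 2^n ≥ 10/0.005 = 2000.
2^10 = 1024 < 2000 ≤ 2^11 = 2048, so n = 11.

11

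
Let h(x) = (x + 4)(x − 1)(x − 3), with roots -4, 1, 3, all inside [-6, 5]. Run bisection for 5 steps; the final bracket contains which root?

m = -0.5, h(m) = 18.375 (+); new bracket [-6, -0.5]
m = -3.25, h(m) = 19.921875 (+); new bracket [-6, -3.25]
m = -4.625, h(m) = -26.806641 (−); new bracket [-4.625, -3.25]
m = -3.9375, h(m) = 2.1409 (+); new bracket [-4.625, -3.9375]
m = -4.28125, h(m) = -10.8152 (−); new bracket [-4.28125, -3.9375]

-4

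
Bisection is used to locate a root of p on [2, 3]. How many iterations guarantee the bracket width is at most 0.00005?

15

Width after n steps is 1/2^n. Need 2^n ≥ 1/0.00005 = 20000.
2^14 = 16384 < 20000 ≤ 2^15 = 32768, so n = 15.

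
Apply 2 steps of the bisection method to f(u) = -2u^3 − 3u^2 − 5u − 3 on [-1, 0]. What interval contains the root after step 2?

[-1, -0.75]

m = -0.5, f(m) = -1 (−); new bracket [-1, -0.5]
m = -0.75, f(m) = -0.09375 (−); new bracket [-1, -0.75]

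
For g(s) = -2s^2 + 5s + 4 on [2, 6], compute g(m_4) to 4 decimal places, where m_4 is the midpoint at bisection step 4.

-0.8750

g(4) = -8 < 0, so the root lies in [2, 4]
g(3) = 1 > 0, so the root lies in [3, 4]
g(3.5) = -3 < 0, so the root lies in [3, 3.5]
g(3.25) = -0.875 < 0, so the root lies in [3, 3.25]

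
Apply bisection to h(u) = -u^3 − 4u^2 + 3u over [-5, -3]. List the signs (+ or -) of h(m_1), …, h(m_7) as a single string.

--+-++-

m = -4, h(m) = -12 (−); new bracket [-5, -4]
m = -4.5, h(m) = -3.375 (−); new bracket [-5, -4.5]
m = -4.75, h(m) = 2.671875 (+); new bracket [-4.75, -4.5]
m = -4.625, h(m) = -0.5059 (−); new bracket [-4.75, -4.625]
m = -4.6875, h(m) = 1.0437 (+); new bracket [-4.6875, -4.625]
m = -4.65625, h(m) = 0.2592 (+); new bracket [-4.65625, -4.625]
m = -4.640625, h(m) = -0.1258 (−); new bracket [-4.65625, -4.640625]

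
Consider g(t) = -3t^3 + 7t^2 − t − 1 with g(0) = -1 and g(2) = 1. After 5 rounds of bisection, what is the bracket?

[0.5, 0.5625]

t = 1 gives g = 2, positive; keep [0, 1]
t = 0.5 gives g = -0.125, negative; keep [0.5, 1]
t = 0.75 gives g = 0.921875, positive; keep [0.5, 0.75]
t = 0.625 gives g = 0.377, positive; keep [0.5, 0.625]
t = 0.5625 gives g = 0.1184, positive; keep [0.5, 0.5625]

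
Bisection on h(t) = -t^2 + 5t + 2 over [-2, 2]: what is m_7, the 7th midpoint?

midpoint 0: h = 2 > 0 → [-2, 0]
midpoint -1: h = -4 < 0 → [-1, 0]
midpoint -0.5: h = -0.75 < 0 → [-0.5, 0]
midpoint -0.25: h = 0.6875 > 0 → [-0.5, -0.25]
midpoint -0.375: h = -0.0156 < 0 → [-0.375, -0.25]
midpoint -0.3125: h = 0.3398 > 0 → [-0.375, -0.3125]
midpoint -0.34375: h = 0.1631 > 0 → [-0.375, -0.34375]

-0.34375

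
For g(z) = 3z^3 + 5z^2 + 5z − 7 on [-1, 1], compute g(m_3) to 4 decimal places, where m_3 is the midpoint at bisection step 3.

z = 0 gives g = -7, negative; keep [0, 1]
z = 0.5 gives g = -2.875, negative; keep [0.5, 1]
z = 0.75 gives g = 0.828125, positive; keep [0.5, 0.75]

0.8281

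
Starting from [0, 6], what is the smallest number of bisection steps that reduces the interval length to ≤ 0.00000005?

Width after n steps is 6/2^n. Need 2^n ≥ 6/0.00000005 = 120000000.
2^26 = 67108864 < 120000000 ≤ 2^27 = 134217728, so n = 27.

27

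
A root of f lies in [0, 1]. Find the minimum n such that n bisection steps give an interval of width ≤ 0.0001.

Width after n steps is 1/2^n. Need 2^n ≥ 1/0.0001 = 10000.
2^13 = 8192 < 10000 ≤ 2^14 = 16384, so n = 14.

14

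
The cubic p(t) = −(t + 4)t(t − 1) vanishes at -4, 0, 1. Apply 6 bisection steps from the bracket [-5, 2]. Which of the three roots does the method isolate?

m = -1.5, p(m) = -9.375 (−); new bracket [-5, -1.5]
m = -3.25, p(m) = -10.359375 (−); new bracket [-5, -3.25]
m = -4.125, p(m) = 2.642578 (+); new bracket [-4.125, -3.25]
m = -3.6875, p(m) = -5.4016 (−); new bracket [-4.125, -3.6875]
m = -3.90625, p(m) = -1.7967 (−); new bracket [-4.125, -3.90625]
m = -4.015625, p(m) = 0.3147 (+); new bracket [-4.015625, -3.90625]

-4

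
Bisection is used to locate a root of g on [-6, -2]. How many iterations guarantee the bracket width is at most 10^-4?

Width after n steps is 4/2^n. Need 2^n ≥ 4/10^-4 = 40000.
2^15 = 32768 < 40000 ≤ 2^16 = 65536, so n = 16.

16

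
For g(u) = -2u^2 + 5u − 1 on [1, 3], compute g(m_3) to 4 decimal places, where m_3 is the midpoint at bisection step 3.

0.1250

m = 2, g(m) = 1 (+); new bracket [2, 3]
m = 2.5, g(m) = -1 (−); new bracket [2, 2.5]
m = 2.25, g(m) = 0.125 (+); new bracket [2.25, 2.5]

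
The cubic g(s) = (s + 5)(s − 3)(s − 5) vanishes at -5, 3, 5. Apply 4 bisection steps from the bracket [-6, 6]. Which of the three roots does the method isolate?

m = 0, g(m) = 75 (+); new bracket [-6, 0]
m = -3, g(m) = 96 (+); new bracket [-6, -3]
m = -4.5, g(m) = 35.625 (+); new bracket [-6, -4.5]
m = -5.25, g(m) = -21.1406 (−); new bracket [-5.25, -4.5]

-5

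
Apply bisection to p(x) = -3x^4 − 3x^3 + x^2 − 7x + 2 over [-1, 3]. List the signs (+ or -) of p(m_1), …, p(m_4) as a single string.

-+-+

p(1) = -10 < 0, so the root lies in [-1, 1]
p(0) = 2 > 0, so the root lies in [0, 1]
p(0.5) = -1.8125 < 0, so the root lies in [0, 0.5]
p(0.25) = 0.2539 > 0, so the root lies in [0.25, 0.5]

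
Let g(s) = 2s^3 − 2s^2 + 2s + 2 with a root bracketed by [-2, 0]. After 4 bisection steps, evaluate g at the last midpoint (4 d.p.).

-0.5195

s = -1 gives g = -4, negative; keep [-1, 0]
s = -0.5 gives g = 0.25, positive; keep [-1, -0.5]
s = -0.75 gives g = -1.46875, negative; keep [-0.75, -0.5]
s = -0.625 gives g = -0.5195, negative; keep [-0.625, -0.5]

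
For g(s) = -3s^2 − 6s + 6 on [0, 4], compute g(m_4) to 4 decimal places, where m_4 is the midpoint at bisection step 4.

m = 2, g(m) = -18 (−); new bracket [0, 2]
m = 1, g(m) = -3 (−); new bracket [0, 1]
m = 0.5, g(m) = 2.25 (+); new bracket [0.5, 1]
m = 0.75, g(m) = -0.1875 (−); new bracket [0.5, 0.75]

-0.1875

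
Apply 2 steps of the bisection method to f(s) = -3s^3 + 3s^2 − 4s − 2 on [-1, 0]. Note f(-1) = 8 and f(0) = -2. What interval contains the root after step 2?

f(-0.5) = 1.125 > 0, so the root lies in [-0.5, 0]
f(-0.25) = -0.765625 < 0, so the root lies in [-0.5, -0.25]

[-0.5, -0.25]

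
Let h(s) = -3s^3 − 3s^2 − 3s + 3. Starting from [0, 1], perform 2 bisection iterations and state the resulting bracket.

[0.5, 0.75]

midpoint 0.5: h = 0.375 > 0 → [0.5, 1]
midpoint 0.75: h = -2.203125 < 0 → [0.5, 0.75]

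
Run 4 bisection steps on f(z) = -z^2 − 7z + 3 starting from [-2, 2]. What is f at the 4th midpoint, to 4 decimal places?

midpoint 0: f = 3 > 0 → [0, 2]
midpoint 1: f = -5 < 0 → [0, 1]
midpoint 0.5: f = -0.75 < 0 → [0, 0.5]
midpoint 0.25: f = 1.1875 > 0 → [0.25, 0.5]

1.1875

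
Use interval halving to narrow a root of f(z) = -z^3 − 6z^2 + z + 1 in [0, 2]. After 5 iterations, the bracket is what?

f(1) = -5 < 0, so the root lies in [0, 1]
f(0.5) = -0.125 < 0, so the root lies in [0, 0.5]
f(0.25) = 0.859375 > 0, so the root lies in [0.25, 0.5]
f(0.375) = 0.4785 > 0, so the root lies in [0.375, 0.5]
f(0.4375) = 0.2053 > 0, so the root lies in [0.4375, 0.5]

[0.4375, 0.5]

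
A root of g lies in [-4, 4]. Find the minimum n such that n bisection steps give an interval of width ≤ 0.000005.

21

Width after n steps is 8/2^n. Need 2^n ≥ 8/0.000005 = 1600000.
2^20 = 1048576 < 1600000 ≤ 2^21 = 2097152, so n = 21.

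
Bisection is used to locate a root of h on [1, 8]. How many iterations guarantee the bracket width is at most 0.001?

13

Width after n steps is 7/2^n. Need 2^n ≥ 7/0.001 = 7000.
2^12 = 4096 < 7000 ≤ 2^13 = 8192, so n = 13.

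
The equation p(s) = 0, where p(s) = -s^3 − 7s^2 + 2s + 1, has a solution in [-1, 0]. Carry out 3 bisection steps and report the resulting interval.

m = -0.5, p(m) = -1.625 (−); new bracket [-0.5, 0]
m = -0.25, p(m) = 0.078125 (+); new bracket [-0.5, -0.25]
m = -0.375, p(m) = -0.681641 (−); new bracket [-0.375, -0.25]

[-0.375, -0.25]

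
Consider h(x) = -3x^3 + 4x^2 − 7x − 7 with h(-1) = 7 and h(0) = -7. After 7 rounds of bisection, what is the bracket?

[-0.6484375, -0.640625]

h(-0.5) = -2.125 < 0, so the root lies in [-1, -0.5]
h(-0.75) = 1.765625 > 0, so the root lies in [-0.75, -0.5]
h(-0.625) = -0.330078 < 0, so the root lies in [-0.75, -0.625]
h(-0.6875) = 0.678 > 0, so the root lies in [-0.6875, -0.625]
h(-0.65625) = 0.1643 > 0, so the root lies in [-0.65625, -0.625]
h(-0.640625) = -0.0853 < 0, so the root lies in [-0.65625, -0.640625]
h(-0.6484375) = 0.0389 > 0, so the root lies in [-0.6484375, -0.640625]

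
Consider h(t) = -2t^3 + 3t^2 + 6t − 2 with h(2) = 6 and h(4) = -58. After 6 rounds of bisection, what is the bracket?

h(3) = -11 < 0, so the root lies in [2, 3]
h(2.5) = 0.5 > 0, so the root lies in [2.5, 3]
h(2.75) = -4.40625 < 0, so the root lies in [2.5, 2.75]
h(2.625) = -1.7539 < 0, so the root lies in [2.5, 2.625]
h(2.5625) = -0.5786 < 0, so the root lies in [2.5, 2.5625]
h(2.53125) = -0.0274 < 0, so the root lies in [2.5, 2.53125]

[2.5, 2.53125]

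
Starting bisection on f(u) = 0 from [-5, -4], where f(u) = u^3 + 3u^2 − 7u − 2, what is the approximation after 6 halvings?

u = -4.5 gives f = -0.875, negative; keep [-4.5, -4]
u = -4.25 gives f = 5.171875, positive; keep [-4.5, -4.25]
u = -4.375 gives f = 2.306641, positive; keep [-4.5, -4.375]
u = -4.4375 gives f = 0.7561, positive; keep [-4.5, -4.4375]
u = -4.46875 gives f = -0.0493, negative; keep [-4.46875, -4.4375]
u = -4.453125 gives f = 0.3559, positive; keep [-4.46875, -4.453125]

-4.453125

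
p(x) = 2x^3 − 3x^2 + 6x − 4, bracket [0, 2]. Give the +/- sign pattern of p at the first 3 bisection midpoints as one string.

+--

p(1) = 1 > 0, so the root lies in [0, 1]
p(0.5) = -1.5 < 0, so the root lies in [0.5, 1]
p(0.75) = -0.34375 < 0, so the root lies in [0.75, 1]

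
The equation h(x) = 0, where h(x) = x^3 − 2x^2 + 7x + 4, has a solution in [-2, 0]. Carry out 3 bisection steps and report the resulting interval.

[-0.5, -0.25]

x = -1 gives h = -6, negative; keep [-1, 0]
x = -0.5 gives h = -0.125, negative; keep [-0.5, 0]
x = -0.25 gives h = 2.109375, positive; keep [-0.5, -0.25]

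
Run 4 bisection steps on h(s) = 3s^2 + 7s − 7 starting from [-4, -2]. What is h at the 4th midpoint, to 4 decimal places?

0.4219

h(-3) = -1 < 0, so the root lies in [-4, -3]
h(-3.5) = 5.25 > 0, so the root lies in [-3.5, -3]
h(-3.25) = 1.9375 > 0, so the root lies in [-3.25, -3]
h(-3.125) = 0.4219 > 0, so the root lies in [-3.125, -3]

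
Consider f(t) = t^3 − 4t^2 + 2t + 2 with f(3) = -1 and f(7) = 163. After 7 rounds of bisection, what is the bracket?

[3.15625, 3.1875]

m = 5, f(m) = 37 (+); new bracket [3, 5]
m = 4, f(m) = 10 (+); new bracket [3, 4]
m = 3.5, f(m) = 2.875 (+); new bracket [3, 3.5]
m = 3.25, f(m) = 0.5781 (+); new bracket [3, 3.25]
m = 3.125, f(m) = -0.2949 (−); new bracket [3.125, 3.25]
m = 3.1875, f(m) = 0.1199 (+); new bracket [3.125, 3.1875]
m = 3.15625, f(m) = -0.0929 (−); new bracket [3.15625, 3.1875]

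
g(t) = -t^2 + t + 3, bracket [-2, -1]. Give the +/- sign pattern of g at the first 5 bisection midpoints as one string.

g(-1.5) = -0.75 < 0, so the root lies in [-1.5, -1]
g(-1.25) = 0.1875 > 0, so the root lies in [-1.5, -1.25]
g(-1.375) = -0.265625 < 0, so the root lies in [-1.375, -1.25]
g(-1.3125) = -0.0352 < 0, so the root lies in [-1.3125, -1.25]
g(-1.28125) = 0.0771 > 0, so the root lies in [-1.3125, -1.28125]

-+--+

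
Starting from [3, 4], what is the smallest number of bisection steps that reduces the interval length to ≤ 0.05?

5

Width after n steps is 1/2^n. Need 2^n ≥ 1/0.05 = 20.
2^4 = 16 < 20 ≤ 2^5 = 32, so n = 5.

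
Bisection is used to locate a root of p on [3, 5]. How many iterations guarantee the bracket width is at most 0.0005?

Width after n steps is 2/2^n. Need 2^n ≥ 2/0.0005 = 4000.
2^11 = 2048 < 4000 ≤ 2^12 = 4096, so n = 12.

12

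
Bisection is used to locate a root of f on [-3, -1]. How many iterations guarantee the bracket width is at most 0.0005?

Width after n steps is 2/2^n. Need 2^n ≥ 2/0.0005 = 4000.
2^11 = 2048 < 4000 ≤ 2^12 = 4096, so n = 12.

12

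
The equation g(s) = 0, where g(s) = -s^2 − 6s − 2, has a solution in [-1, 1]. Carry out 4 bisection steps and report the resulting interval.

[-0.375, -0.25]

m = 0, g(m) = -2 (−); new bracket [-1, 0]
m = -0.5, g(m) = 0.75 (+); new bracket [-0.5, 0]
m = -0.25, g(m) = -0.5625 (−); new bracket [-0.5, -0.25]
m = -0.375, g(m) = 0.1094 (+); new bracket [-0.375, -0.25]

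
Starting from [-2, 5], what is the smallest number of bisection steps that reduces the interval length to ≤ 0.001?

13

Width after n steps is 7/2^n. Need 2^n ≥ 7/0.001 = 7000.
2^12 = 4096 < 7000 ≤ 2^13 = 8192, so n = 13.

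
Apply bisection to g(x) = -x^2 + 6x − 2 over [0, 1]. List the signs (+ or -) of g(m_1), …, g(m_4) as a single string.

+-+-

m = 0.5, g(m) = 0.75 (+); new bracket [0, 0.5]
m = 0.25, g(m) = -0.5625 (−); new bracket [0.25, 0.5]
m = 0.375, g(m) = 0.109375 (+); new bracket [0.25, 0.375]
m = 0.3125, g(m) = -0.2227 (−); new bracket [0.3125, 0.375]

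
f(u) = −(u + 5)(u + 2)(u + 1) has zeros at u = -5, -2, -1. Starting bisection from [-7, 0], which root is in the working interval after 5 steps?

midpoint -3.5: f = -5.625 < 0 → [-7, -3.5]
midpoint -5.25: f = 3.453125 > 0 → [-5.25, -3.5]
midpoint -4.375: f = -5.009766 < 0 → [-5.25, -4.375]
midpoint -4.8125: f = -2.0105 < 0 → [-5.25, -4.8125]
midpoint -5.03125: f = 0.3819 > 0 → [-5.03125, -4.8125]

-5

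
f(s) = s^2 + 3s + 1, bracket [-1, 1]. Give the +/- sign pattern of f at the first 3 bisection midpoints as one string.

s = 0 gives f = 1, positive; keep [-1, 0]
s = -0.5 gives f = -0.25, negative; keep [-0.5, 0]
s = -0.25 gives f = 0.3125, positive; keep [-0.5, -0.25]

+-+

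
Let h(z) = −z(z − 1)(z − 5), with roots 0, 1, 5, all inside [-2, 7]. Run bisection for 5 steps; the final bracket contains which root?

midpoint 2.5: h = 9.375 > 0 → [2.5, 7]
midpoint 4.75: h = 4.453125 > 0 → [4.75, 7]
midpoint 5.875: h = -25.060547 < 0 → [4.75, 5.875]
midpoint 5.3125: h = -7.1594 < 0 → [4.75, 5.3125]
midpoint 5.03125: h = -0.6338 < 0 → [4.75, 5.03125]

5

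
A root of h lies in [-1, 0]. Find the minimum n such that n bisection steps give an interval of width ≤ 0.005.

8

Width after n steps is 1/2^n. Need 2^n ≥ 1/0.005 = 200.
2^7 = 128 < 200 ≤ 2^8 = 256, so n = 8.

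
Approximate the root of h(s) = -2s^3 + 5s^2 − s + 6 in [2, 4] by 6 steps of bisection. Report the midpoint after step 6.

m = 3, h(m) = -6 (−); new bracket [2, 3]
m = 2.5, h(m) = 3.5 (+); new bracket [2.5, 3]
m = 2.75, h(m) = -0.53125 (−); new bracket [2.5, 2.75]
m = 2.625, h(m) = 1.6523 (+); new bracket [2.625, 2.75]
m = 2.6875, h(m) = 0.604 (+); new bracket [2.6875, 2.75]
m = 2.71875, h(m) = 0.0474 (+); new bracket [2.71875, 2.75]

2.71875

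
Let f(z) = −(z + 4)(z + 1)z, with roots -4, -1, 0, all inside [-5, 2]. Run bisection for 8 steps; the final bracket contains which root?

z = -1.5 gives f = -1.875, negative; keep [-5, -1.5]
z = -3.25 gives f = -5.484375, negative; keep [-5, -3.25]
z = -4.125 gives f = 1.611328, positive; keep [-4.125, -3.25]
z = -3.6875 gives f = -3.0969, negative; keep [-4.125, -3.6875]
z = -3.90625 gives f = -1.0643, negative; keep [-4.125, -3.90625]
z = -4.015625 gives f = 0.1892, positive; keep [-4.015625, -3.90625]
z = -3.9609375 gives f = -0.4581, negative; keep [-4.015625, -3.9609375]
z = -3.98828125 gives f = -0.1397, negative; keep [-4.015625, -3.98828125]

-4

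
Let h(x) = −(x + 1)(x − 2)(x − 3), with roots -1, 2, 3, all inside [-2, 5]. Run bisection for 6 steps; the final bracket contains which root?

m = 1.5, h(m) = -1.875 (−); new bracket [-2, 1.5]
m = -0.25, h(m) = -5.484375 (−); new bracket [-2, -0.25]
m = -1.125, h(m) = 1.611328 (+); new bracket [-1.125, -0.25]
m = -0.6875, h(m) = -3.0969 (−); new bracket [-1.125, -0.6875]
m = -0.90625, h(m) = -1.0643 (−); new bracket [-1.125, -0.90625]
m = -1.015625, h(m) = 0.1892 (+); new bracket [-1.015625, -0.90625]

-1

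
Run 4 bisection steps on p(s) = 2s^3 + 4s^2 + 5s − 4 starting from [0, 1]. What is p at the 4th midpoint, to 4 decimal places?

midpoint 0.5: p = -0.25 < 0 → [0.5, 1]
midpoint 0.75: p = 2.84375 > 0 → [0.5, 0.75]
midpoint 0.625: p = 1.175781 > 0 → [0.5, 0.625]
midpoint 0.5625: p = 0.4341 > 0 → [0.5, 0.5625]

0.4341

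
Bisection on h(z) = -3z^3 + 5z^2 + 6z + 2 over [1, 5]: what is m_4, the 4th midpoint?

midpoint 3: h = -16 < 0 → [1, 3]
midpoint 2: h = 10 > 0 → [2, 3]
midpoint 2.5: h = 1.375 > 0 → [2.5, 3]
midpoint 2.75: h = -6.0781 < 0 → [2.5, 2.75]

2.75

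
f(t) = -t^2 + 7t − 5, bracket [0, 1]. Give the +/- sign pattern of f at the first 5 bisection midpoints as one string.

--++-

t = 0.5 gives f = -1.75, negative; keep [0.5, 1]
t = 0.75 gives f = -0.3125, negative; keep [0.75, 1]
t = 0.875 gives f = 0.359375, positive; keep [0.75, 0.875]
t = 0.8125 gives f = 0.0273, positive; keep [0.75, 0.8125]
t = 0.78125 gives f = -0.1416, negative; keep [0.78125, 0.8125]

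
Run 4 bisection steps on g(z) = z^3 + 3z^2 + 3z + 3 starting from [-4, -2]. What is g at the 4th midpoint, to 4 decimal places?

m = -3, g(m) = -6 (−); new bracket [-3, -2]
m = -2.5, g(m) = -1.375 (−); new bracket [-2.5, -2]
m = -2.25, g(m) = 0.046875 (+); new bracket [-2.5, -2.25]
m = -2.375, g(m) = -0.5996 (−); new bracket [-2.375, -2.25]

-0.5996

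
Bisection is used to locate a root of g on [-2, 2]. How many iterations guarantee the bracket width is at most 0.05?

Width after n steps is 4/2^n. Need 2^n ≥ 4/0.05 = 80.
2^6 = 64 < 80 ≤ 2^7 = 128, so n = 7.

7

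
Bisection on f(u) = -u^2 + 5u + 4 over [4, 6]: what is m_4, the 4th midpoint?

5.625

midpoint 5: f = 4 > 0 → [5, 6]
midpoint 5.5: f = 1.25 > 0 → [5.5, 6]
midpoint 5.75: f = -0.3125 < 0 → [5.5, 5.75]
midpoint 5.625: f = 0.4844 > 0 → [5.625, 5.75]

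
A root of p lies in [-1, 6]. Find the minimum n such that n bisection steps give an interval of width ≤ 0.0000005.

Width after n steps is 7/2^n. Need 2^n ≥ 7/0.0000005 = 14000000.
2^23 = 8388608 < 14000000 ≤ 2^24 = 16777216, so n = 24.

24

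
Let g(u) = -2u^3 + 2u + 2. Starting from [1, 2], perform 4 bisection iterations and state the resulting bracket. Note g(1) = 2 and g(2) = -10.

m = 1.5, g(m) = -1.75 (−); new bracket [1, 1.5]
m = 1.25, g(m) = 0.59375 (+); new bracket [1.25, 1.5]
m = 1.375, g(m) = -0.449219 (−); new bracket [1.25, 1.375]
m = 1.3125, g(m) = 0.103 (+); new bracket [1.3125, 1.375]

[1.3125, 1.375]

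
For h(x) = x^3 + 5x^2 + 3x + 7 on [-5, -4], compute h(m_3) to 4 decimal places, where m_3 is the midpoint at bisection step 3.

1.1465

x = -4.5 gives h = 3.625, positive; keep [-5, -4.5]
x = -4.75 gives h = -1.609375, negative; keep [-4.75, -4.5]
x = -4.625 gives h = 1.146484, positive; keep [-4.75, -4.625]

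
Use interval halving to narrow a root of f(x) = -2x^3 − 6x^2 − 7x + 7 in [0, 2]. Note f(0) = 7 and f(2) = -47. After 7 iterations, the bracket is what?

m = 1, f(m) = -8 (−); new bracket [0, 1]
m = 0.5, f(m) = 1.75 (+); new bracket [0.5, 1]
m = 0.75, f(m) = -2.46875 (−); new bracket [0.5, 0.75]
m = 0.625, f(m) = -0.207 (−); new bracket [0.5, 0.625]
m = 0.5625, f(m) = 0.8081 (+); new bracket [0.5625, 0.625]
m = 0.59375, f(m) = 0.3099 (+); new bracket [0.59375, 0.625]
m = 0.609375, f(m) = 0.0538 (+); new bracket [0.609375, 0.625]

[0.609375, 0.625]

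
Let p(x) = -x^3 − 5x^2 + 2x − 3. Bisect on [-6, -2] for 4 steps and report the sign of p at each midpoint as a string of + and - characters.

--+-

p(-4) = -27 < 0, so the root lies in [-6, -4]
p(-5) = -13 < 0, so the root lies in [-6, -5]
p(-5.5) = 1.125 > 0, so the root lies in [-5.5, -5]
p(-5.25) = -6.6094 < 0, so the root lies in [-5.5, -5.25]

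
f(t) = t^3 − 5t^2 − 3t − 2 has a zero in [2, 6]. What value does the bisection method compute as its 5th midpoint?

m = 4, f(m) = -30 (−); new bracket [4, 6]
m = 5, f(m) = -17 (−); new bracket [5, 6]
m = 5.5, f(m) = -3.375 (−); new bracket [5.5, 6]
m = 5.75, f(m) = 5.5469 (+); new bracket [5.5, 5.75]
m = 5.625, f(m) = 0.9004 (+); new bracket [5.5, 5.625]

5.625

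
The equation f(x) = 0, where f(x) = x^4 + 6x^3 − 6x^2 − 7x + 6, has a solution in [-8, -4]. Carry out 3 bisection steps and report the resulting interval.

[-7, -6.5]

m = -6, f(m) = -168 (−); new bracket [-8, -6]
m = -7, f(m) = 104 (+); new bracket [-7, -6]
m = -6.5, f(m) = -64.6875 (−); new bracket [-7, -6.5]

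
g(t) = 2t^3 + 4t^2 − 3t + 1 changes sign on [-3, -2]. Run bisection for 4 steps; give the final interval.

m = -2.5, g(m) = 2.25 (+); new bracket [-3, -2.5]
m = -2.75, g(m) = -2.09375 (−); new bracket [-2.75, -2.5]
m = -2.625, g(m) = 0.261719 (+); new bracket [-2.75, -2.625]
m = -2.6875, g(m) = -0.8687 (−); new bracket [-2.6875, -2.625]

[-2.6875, -2.625]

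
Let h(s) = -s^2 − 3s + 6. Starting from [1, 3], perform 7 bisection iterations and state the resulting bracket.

[1.359375, 1.375]

h(2) = -4 < 0, so the root lies in [1, 2]
h(1.5) = -0.75 < 0, so the root lies in [1, 1.5]
h(1.25) = 0.6875 > 0, so the root lies in [1.25, 1.5]
h(1.375) = -0.0156 < 0, so the root lies in [1.25, 1.375]
h(1.3125) = 0.3398 > 0, so the root lies in [1.3125, 1.375]
h(1.34375) = 0.1631 > 0, so the root lies in [1.34375, 1.375]
h(1.359375) = 0.074 > 0, so the root lies in [1.359375, 1.375]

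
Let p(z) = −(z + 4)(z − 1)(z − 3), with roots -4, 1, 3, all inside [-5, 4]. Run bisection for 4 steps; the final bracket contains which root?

z = -0.5 gives p = -18.375, negative; keep [-5, -0.5]
z = -2.75 gives p = -26.953125, negative; keep [-5, -2.75]
z = -3.875 gives p = -4.189453, negative; keep [-5, -3.875]
z = -4.4375 gives p = 17.6931, positive; keep [-4.4375, -3.875]

-4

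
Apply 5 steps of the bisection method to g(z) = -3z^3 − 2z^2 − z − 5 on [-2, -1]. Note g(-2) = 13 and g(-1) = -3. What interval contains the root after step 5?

[-1.34375, -1.3125]

m = -1.5, g(m) = 2.125 (+); new bracket [-1.5, -1]
m = -1.25, g(m) = -1.015625 (−); new bracket [-1.5, -1.25]
m = -1.375, g(m) = 0.392578 (+); new bracket [-1.375, -1.25]
m = -1.3125, g(m) = -0.3499 (−); new bracket [-1.375, -1.3125]
m = -1.34375, g(m) = 0.0115 (+); new bracket [-1.34375, -1.3125]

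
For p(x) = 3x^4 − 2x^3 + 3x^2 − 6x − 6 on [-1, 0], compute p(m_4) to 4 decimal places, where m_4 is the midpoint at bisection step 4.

0.8631

x = -0.5 gives p = -1.8125, negative; keep [-1, -0.5]
x = -0.75 gives p = 1.980469, positive; keep [-0.75, -0.5]
x = -0.625 gives p = -0.13208, negative; keep [-0.75, -0.625]
x = -0.6875 gives p = 0.8631, positive; keep [-0.6875, -0.625]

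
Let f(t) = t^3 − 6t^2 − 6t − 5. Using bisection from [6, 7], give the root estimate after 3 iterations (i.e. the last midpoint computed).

midpoint 6.5: f = -22.875 < 0 → [6.5, 7]
midpoint 6.75: f = -11.328125 < 0 → [6.75, 7]
midpoint 6.875: f = -4.892578 < 0 → [6.875, 7]

6.875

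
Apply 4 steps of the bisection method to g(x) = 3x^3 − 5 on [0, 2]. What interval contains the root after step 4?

[1.125, 1.25]

g(1) = -2 < 0, so the root lies in [1, 2]
g(1.5) = 5.125 > 0, so the root lies in [1, 1.5]
g(1.25) = 0.859375 > 0, so the root lies in [1, 1.25]
g(1.125) = -0.7285 < 0, so the root lies in [1.125, 1.25]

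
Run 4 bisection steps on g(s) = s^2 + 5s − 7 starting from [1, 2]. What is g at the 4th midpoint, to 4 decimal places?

s = 1.5 gives g = 2.75, positive; keep [1, 1.5]
s = 1.25 gives g = 0.8125, positive; keep [1, 1.25]
s = 1.125 gives g = -0.109375, negative; keep [1.125, 1.25]
s = 1.1875 gives g = 0.3477, positive; keep [1.125, 1.1875]

0.3477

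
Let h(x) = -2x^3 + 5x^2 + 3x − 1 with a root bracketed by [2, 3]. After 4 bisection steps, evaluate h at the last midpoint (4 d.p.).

midpoint 2.5: h = 6.5 > 0 → [2.5, 3]
midpoint 2.75: h = 3.46875 > 0 → [2.75, 3]
midpoint 2.875: h = 1.425781 > 0 → [2.875, 3]
midpoint 2.9375: h = 0.2622 > 0 → [2.9375, 3]

0.2622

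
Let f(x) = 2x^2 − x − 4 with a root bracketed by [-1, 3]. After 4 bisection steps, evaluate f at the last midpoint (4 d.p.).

x = 1 gives f = -3, negative; keep [1, 3]
x = 2 gives f = 2, positive; keep [1, 2]
x = 1.5 gives f = -1, negative; keep [1.5, 2]
x = 1.75 gives f = 0.375, positive; keep [1.5, 1.75]

0.3750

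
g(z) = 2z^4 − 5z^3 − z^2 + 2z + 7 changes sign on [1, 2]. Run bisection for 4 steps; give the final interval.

[1.625, 1.6875]

midpoint 1.5: g = 1 > 0 → [1.5, 2]
midpoint 1.75: g = -0.601562 < 0 → [1.5, 1.75]
midpoint 1.625: g = 0.100098 > 0 → [1.625, 1.75]
midpoint 1.6875: g = -0.2815 < 0 → [1.625, 1.6875]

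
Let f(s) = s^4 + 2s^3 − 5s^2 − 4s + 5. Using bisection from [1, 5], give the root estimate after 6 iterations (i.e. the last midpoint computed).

1.5625

f(3) = 83 > 0, so the root lies in [1, 3]
f(2) = 9 > 0, so the root lies in [1, 2]
f(1.5) = -0.4375 < 0, so the root lies in [1.5, 2]
f(1.75) = 2.7852 > 0, so the root lies in [1.5, 1.75]
f(1.625) = 0.8518 > 0, so the root lies in [1.5, 1.625]
f(1.5625) = 0.1328 > 0, so the root lies in [1.5, 1.5625]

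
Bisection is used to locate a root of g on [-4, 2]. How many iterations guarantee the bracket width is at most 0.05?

7

Width after n steps is 6/2^n. Need 2^n ≥ 6/0.05 = 120.
2^6 = 64 < 120 ≤ 2^7 = 128, so n = 7.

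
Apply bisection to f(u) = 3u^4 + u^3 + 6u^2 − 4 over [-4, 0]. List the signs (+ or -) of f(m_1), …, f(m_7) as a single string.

++--+++

m = -2, f(m) = 60 (+); new bracket [-2, 0]
m = -1, f(m) = 4 (+); new bracket [-1, 0]
m = -0.5, f(m) = -2.4375 (−); new bracket [-1, -0.5]
m = -0.75, f(m) = -0.0977 (−); new bracket [-1, -0.75]
m = -0.875, f(m) = 1.6824 (+); new bracket [-0.875, -0.75]
m = -0.8125, f(m) = 0.732 (+); new bracket [-0.8125, -0.75]
m = -0.78125, f(m) = 0.3029 (+); new bracket [-0.78125, -0.75]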